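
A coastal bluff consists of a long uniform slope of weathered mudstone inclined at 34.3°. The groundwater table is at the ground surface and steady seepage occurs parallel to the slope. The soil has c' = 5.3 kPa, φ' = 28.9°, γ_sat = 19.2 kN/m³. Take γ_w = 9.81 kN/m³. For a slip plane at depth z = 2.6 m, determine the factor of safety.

FS = 0.62

With seepage parallel to the slope and the water table at the surface, the effective normal stress on the slip plane uses the buoyant unit weight γ' = γ_sat − γ_w while the driving shear stress uses γ_sat:
FS = [c' + γ' z cos²β tanφ'] / [γ_sat z sinβ cosβ]
γ' = 19.2 − 9.81 = 9.39 kN/m³
Numerator = 5.3 + 9.39·2.6·cos²34.3°·tan28.9° = 5.3 + 9.39·2.6·0.6824·0.5520 = 14.497 kPa
Denominator = 19.2·2.6·sin34.3°·cos34.3° = 19.2·2.6·0.5635·0.8261 = 23.239 kPa
FS = 14.497 / 23.239 = 0.624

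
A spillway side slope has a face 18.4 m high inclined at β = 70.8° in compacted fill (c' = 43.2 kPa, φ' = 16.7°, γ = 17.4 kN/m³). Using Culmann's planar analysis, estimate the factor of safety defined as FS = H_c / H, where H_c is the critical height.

FS = 1.18

H_c = (4c'/γ) · sinβ cosφ' / [1 − cos(β − φ')]
    = (4·43.2/17.4) · sin70.8°·cos16.7° / [1 − cos54.1°]
    = 9.931 · 0.9045 / 0.4136 = 21.72 m
FS = H_c / H = 21.72 / 18.4 = 1.180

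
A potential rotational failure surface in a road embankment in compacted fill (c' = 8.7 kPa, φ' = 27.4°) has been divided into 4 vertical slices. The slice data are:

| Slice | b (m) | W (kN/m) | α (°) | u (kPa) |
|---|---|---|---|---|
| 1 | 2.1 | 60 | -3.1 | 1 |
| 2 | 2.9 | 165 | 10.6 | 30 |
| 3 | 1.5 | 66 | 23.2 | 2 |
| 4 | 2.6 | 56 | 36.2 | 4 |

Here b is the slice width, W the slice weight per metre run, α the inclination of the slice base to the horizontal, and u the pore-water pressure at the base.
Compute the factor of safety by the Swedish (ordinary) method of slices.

FS = 2.33

Ordinary method of slices: FS = Σ[c'·Δl_i + (W_i cosα_i − u_i·Δl_i)·tanφ'] / Σ W_i sinα_i, with Δl_i = b_i / cosα_i.
Slice 1: Δl = 2.1/cos(-3.1°) = 2.103 m; N'_1 = 60·cos(-3.1°) − 1·2.103 = 57.8; c'Δl = 18.30; W sinα = -3.2
Slice 2: Δl = 2.9/cos10.6° = 2.950 m; N'_2 = 165·cos10.6° − 30·2.950 = 73.7; c'Δl = 25.67; W sinα = 30.4
Slice 3: Δl = 1.5/cos23.2° = 1.632 m; N'_3 = 66·cos23.2° − 2·1.632 = 57.4; c'Δl = 14.20; W sinα = 26.0
Slice 4: Δl = 2.6/cos36.2° = 3.222 m; N'_4 = 56·cos36.2° − 4·3.222 = 32.3; c'Δl = 28.03; W sinα = 33.1
Σc'Δl = 86.2 kN/m; ΣN' = 221.2 kN/m; ΣW sinα = 86.2 kN/m
Resisting = 86.2 + 221.2·tan27.4° = 86.2 + 114.7 = 200.8 kN/m
FS = 200.8 / 86.2 = 2.330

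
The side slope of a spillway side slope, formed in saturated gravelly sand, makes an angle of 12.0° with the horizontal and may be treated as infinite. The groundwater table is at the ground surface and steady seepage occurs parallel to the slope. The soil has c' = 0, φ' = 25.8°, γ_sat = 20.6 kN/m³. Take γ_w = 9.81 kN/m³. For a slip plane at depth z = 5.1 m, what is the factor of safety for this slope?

FS = 1.19

With seepage parallel to the slope and the water table at the surface, the effective normal stress on the slip plane uses the buoyant unit weight γ' = γ_sat − γ_w while the driving shear stress uses γ_sat:
FS = [c' + γ' z cos²β tanφ'] / [γ_sat z sinβ cosβ]
(For c' = 0 this reduces to FS = (γ'/γ_sat)·tanφ'/tanβ.)
γ' = 20.6 − 9.81 = 10.79 kN/m³
Numerator = 0.0 + 10.79·5.1·cos²12.0°·tan25.8° = 0.0 + 10.79·5.1·0.9568·0.4834 = 25.452 kPa
Denominator = 20.6·5.1·sin12.0°·cos12.0° = 20.6·5.1·0.2079·0.9781 = 21.366 kPa
FS = 25.452 / 21.366 = 1.191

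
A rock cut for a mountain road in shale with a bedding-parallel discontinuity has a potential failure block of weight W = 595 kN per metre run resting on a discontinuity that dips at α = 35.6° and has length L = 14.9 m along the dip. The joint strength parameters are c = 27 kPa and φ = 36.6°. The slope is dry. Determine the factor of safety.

FS = 2.20

Resolving the block weight along and normal to the plane and applying the Mohr–Coulomb strength on the joint:
N' = W cosα = 595·cos35.6° = 483.8 kN/m
Driving force T = W sinα = 595·sin35.6° = 346.4 kN/m
Resisting force R = c·L + N'·tanφ = 27·14.9 + 483.8·tan36.6° = 402.3 + 359.3 = 761.6 kN/m
FS = R / T = 761.6 / 346.4 = 2.199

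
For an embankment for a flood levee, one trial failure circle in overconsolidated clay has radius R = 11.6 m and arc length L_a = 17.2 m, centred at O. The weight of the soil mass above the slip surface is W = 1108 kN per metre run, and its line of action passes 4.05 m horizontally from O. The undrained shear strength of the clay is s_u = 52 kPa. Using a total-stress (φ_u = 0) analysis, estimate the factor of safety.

Taking moments about the centre O, the resisting moment is provided by the undrained shear strength acting along the arc:
M_R = s_u·L_a·R = 52·17.20·11.6 = 10375.0 kN·m/m
M_D = W·d = 1108·4.05 = 4487.4 kN·m/m
FS = M_R / M_D = 10375.0 / 4487.4 = 2.312

FS = 2.31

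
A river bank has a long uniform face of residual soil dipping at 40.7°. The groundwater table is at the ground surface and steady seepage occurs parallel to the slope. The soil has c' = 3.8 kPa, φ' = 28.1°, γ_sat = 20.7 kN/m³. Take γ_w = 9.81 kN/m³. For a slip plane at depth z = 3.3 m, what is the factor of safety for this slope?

With seepage parallel to the slope and the water table at the surface, the effective normal stress on the slip plane uses the buoyant unit weight γ' = γ_sat − γ_w while the driving shear stress uses γ_sat:
FS = [c' + γ' z cos²β tanφ'] / [γ_sat z sinβ cosβ]
γ' = 20.7 − 9.81 = 10.89 kN/m³
Numerator = 3.8 + 10.89·3.3·cos²40.7°·tan28.1° = 3.8 + 10.89·3.3·0.5748·0.5340 = 14.829 kPa
Denominator = 20.7·3.3·sin40.7°·cos40.7° = 20.7·3.3·0.6521·0.7581 = 33.771 kPa
FS = 14.829 / 33.771 = 0.439

FS = 0.44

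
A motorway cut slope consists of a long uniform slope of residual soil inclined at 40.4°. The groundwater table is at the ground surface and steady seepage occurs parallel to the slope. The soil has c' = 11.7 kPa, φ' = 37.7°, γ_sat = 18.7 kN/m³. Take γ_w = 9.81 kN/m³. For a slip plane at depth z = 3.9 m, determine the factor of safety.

FS = 0.76

With seepage parallel to the slope and the water table at the surface, the effective normal stress on the slip plane uses the buoyant unit weight γ' = γ_sat − γ_w while the driving shear stress uses γ_sat:
FS = [c' + γ' z cos²β tanφ'] / [γ_sat z sinβ cosβ]
γ' = 18.7 − 9.81 = 8.89 kN/m³
Numerator = 11.7 + 8.89·3.9·cos²40.4°·tan37.7° = 11.7 + 8.89·3.9·0.5799·0.7729 = 27.241 kPa
Denominator = 18.7·3.9·sin40.4°·cos40.4° = 18.7·3.9·0.6481·0.7615 = 35.996 kPa
FS = 27.241 / 35.996 = 0.757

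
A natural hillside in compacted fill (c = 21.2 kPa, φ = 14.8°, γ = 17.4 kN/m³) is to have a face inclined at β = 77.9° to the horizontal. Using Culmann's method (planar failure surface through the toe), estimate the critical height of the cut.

H_c = 8.41 m

Culmann's analysis gives the critical failure plane at α_cr = (β + φ)/2 = (77.9 + 14.8)/2 = 46.4°, and the critical height
H_c = (4c/γ) · sinβ cosφ / [1 − cos(β − φ)]
    = (4·21.2/17.4) · sin77.9°·cos14.8° / [1 − cos(63.1°)]
    = 4.874 · 0.9778·0.9668 / [1 − 0.4524]
    = 4.874 · 0.9453 / 0.5476
    = 8.41 m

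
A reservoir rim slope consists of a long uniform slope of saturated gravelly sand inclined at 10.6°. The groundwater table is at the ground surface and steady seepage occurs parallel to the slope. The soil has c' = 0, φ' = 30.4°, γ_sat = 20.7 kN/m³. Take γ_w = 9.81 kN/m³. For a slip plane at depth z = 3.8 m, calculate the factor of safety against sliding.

FS = 1.65

With seepage parallel to the slope and the water table at the surface, the effective normal stress on the slip plane uses the buoyant unit weight γ' = γ_sat − γ_w while the driving shear stress uses γ_sat:
FS = [c' + γ' z cos²β tanφ'] / [γ_sat z sinβ cosβ]
(For c' = 0 this reduces to FS = (γ'/γ_sat)·tanφ'/tanβ.)
γ' = 20.7 − 9.81 = 10.89 kN/m³
Numerator = 0.0 + 10.89·3.8·cos²10.6°·tan30.4° = 0.0 + 10.89·3.8·0.9662·0.5867 = 23.457 kPa
Denominator = 20.7·3.8·sin10.6°·cos10.6° = 20.7·3.8·0.1840·0.9829 = 14.223 kPa
FS = 23.457 / 14.223 = 1.649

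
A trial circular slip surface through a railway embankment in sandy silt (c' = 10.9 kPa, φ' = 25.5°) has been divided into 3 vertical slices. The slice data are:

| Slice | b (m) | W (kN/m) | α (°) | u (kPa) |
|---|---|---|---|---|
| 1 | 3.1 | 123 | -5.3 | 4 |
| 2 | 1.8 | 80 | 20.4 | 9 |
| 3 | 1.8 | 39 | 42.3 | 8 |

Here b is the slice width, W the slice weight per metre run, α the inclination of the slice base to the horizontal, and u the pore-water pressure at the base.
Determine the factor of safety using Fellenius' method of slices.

Ordinary method of slices: FS = Σ[c'·Δl_i + (W_i cosα_i − u_i·Δl_i)·tanφ'] / Σ W_i sinα_i, with Δl_i = b_i / cosα_i.
Slice 1: Δl = 3.1/cos(-5.3°) = 3.113 m; N'_1 = 123·cos(-5.3°) − 4·3.113 = 110.0; c'Δl = 33.94; W sinα = -11.4
Slice 2: Δl = 1.8/cos20.4° = 1.920 m; N'_2 = 80·cos20.4° − 9·1.920 = 57.7; c'Δl = 20.93; W sinα = 27.9
Slice 3: Δl = 1.8/cos42.3° = 2.434 m; N'_3 = 39·cos42.3° − 8·2.434 = 9.4; c'Δl = 26.53; W sinα = 26.2
Σc'Δl = 81.4 kN/m; ΣN' = 177.1 kN/m; ΣW sinα = 42.8 kN/m
Resisting = 81.4 + 177.1·tan25.5° = 81.4 + 84.5 = 165.9 kN/m
FS = 165.9 / 42.8 = 3.878

FS = 3.88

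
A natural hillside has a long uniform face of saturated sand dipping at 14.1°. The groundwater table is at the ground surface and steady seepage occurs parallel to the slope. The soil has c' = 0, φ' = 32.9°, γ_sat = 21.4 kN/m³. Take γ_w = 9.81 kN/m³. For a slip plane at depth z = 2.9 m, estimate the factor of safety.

FS = 1.39

With seepage parallel to the slope and the water table at the surface, the effective normal stress on the slip plane uses the buoyant unit weight γ' = γ_sat − γ_w while the driving shear stress uses γ_sat:
FS = [c' + γ' z cos²β tanφ'] / [γ_sat z sinβ cosβ]
(For c' = 0 this reduces to FS = (γ'/γ_sat)·tanφ'/tanβ.)
γ' = 21.4 − 9.81 = 11.59 kN/m³
Numerator = 0.0 + 11.59·2.9·cos²14.1°·tan32.9° = 0.0 + 11.59·2.9·0.9407·0.6469 = 20.453 kPa
Denominator = 21.4·2.9·sin14.1°·cos14.1° = 21.4·2.9·0.2436·0.9699 = 14.663 kPa
FS = 20.453 / 14.663 = 1.395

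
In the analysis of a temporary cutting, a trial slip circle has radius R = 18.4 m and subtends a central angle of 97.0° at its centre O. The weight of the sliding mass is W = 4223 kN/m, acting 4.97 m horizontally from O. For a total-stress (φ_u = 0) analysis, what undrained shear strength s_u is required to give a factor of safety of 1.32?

s_u = 48.3 kPa

FS = s_u·L_a·R / (W·d), so s_u = FS·W·d / (L_a·R).
Arc length L_a = R·θ = 18.4·(97.0°·π/180) = 18.4·1.6930 = 31.15 m
s_u = 1.32·4223·4.97 / (31.15·18.4) = 27704.6 / 573.17 = 48.34 kPa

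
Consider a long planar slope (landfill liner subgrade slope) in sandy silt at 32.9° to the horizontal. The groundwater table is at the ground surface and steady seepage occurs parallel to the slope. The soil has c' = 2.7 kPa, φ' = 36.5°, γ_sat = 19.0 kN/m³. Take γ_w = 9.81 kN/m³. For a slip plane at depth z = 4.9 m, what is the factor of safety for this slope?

With seepage parallel to the slope and the water table at the surface, the effective normal stress on the slip plane uses the buoyant unit weight γ' = γ_sat − γ_w while the driving shear stress uses γ_sat:
FS = [c' + γ' z cos²β tanφ'] / [γ_sat z sinβ cosβ]
γ' = 19.0 − 9.81 = 9.19 kN/m³
Numerator = 2.7 + 9.19·4.9·cos²32.9°·tan36.5° = 2.7 + 9.19·4.9·0.7050·0.7400 = 26.190 kPa
Denominator = 19.0·4.9·sin32.9°·cos32.9° = 19.0·4.9·0.5432·0.8396 = 42.459 kPa
FS = 26.190 / 42.459 = 0.617

FS = 0.62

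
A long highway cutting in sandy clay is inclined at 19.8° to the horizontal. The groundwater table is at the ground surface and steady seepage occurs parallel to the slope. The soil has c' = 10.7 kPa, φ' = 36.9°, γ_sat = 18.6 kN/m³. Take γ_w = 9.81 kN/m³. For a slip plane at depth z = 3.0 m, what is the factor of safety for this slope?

FS = 1.59

With seepage parallel to the slope and the water table at the surface, the effective normal stress on the slip plane uses the buoyant unit weight γ' = γ_sat − γ_w while the driving shear stress uses γ_sat:
FS = [c' + γ' z cos²β tanφ'] / [γ_sat z sinβ cosβ]
γ' = 18.6 − 9.81 = 8.79 kN/m³
Numerator = 10.7 + 8.79·3.0·cos²19.8°·tan36.9° = 10.7 + 8.79·3.0·0.8853·0.7508 = 28.227 kPa
Denominator = 18.6·3.0·sin19.8°·cos19.8° = 18.6·3.0·0.3387·0.9409 = 17.784 kPa
FS = 28.227 / 17.784 = 1.587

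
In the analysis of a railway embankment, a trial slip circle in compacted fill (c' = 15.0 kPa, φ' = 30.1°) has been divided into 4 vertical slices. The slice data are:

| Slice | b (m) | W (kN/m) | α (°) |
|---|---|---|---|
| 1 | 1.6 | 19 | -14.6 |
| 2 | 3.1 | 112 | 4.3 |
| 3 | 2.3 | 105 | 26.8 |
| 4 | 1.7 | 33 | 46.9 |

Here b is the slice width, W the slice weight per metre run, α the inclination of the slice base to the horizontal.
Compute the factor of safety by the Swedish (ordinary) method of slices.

FS = 3.87

Ordinary method of slices: FS = Σ[c'·Δl_i + (W_i cosα_i)·tanφ'] / Σ W_i sinα_i, with Δl_i = b_i / cosα_i.
Slice 1: Δl = 1.6/cos(-14.6°) = 1.653 m; N'_1 = 19·cos(-14.6°) = 18.4; c'Δl = 24.80; W sinα = -4.8
Slice 2: Δl = 3.1/cos4.3° = 3.109 m; N'_2 = 112·cos4.3° = 111.7; c'Δl = 46.63; W sinα = 8.4
Slice 3: Δl = 2.3/cos26.8° = 2.577 m; N'_3 = 105·cos26.8° = 93.7; c'Δl = 38.65; W sinα = 47.3
Slice 4: Δl = 1.7/cos46.9° = 2.488 m; N'_4 = 33·cos46.9° = 22.5; c'Δl = 37.32; W sinα = 24.1
Σc'Δl = 147.4 kN/m; ΣN' = 246.3 kN/m; ΣW sinα = 75.0 kN/m
Resisting = 147.4 + 246.3·tan30.1° = 147.4 + 142.8 = 290.2 kN/m
FS = 290.2 / 75.0 = 3.867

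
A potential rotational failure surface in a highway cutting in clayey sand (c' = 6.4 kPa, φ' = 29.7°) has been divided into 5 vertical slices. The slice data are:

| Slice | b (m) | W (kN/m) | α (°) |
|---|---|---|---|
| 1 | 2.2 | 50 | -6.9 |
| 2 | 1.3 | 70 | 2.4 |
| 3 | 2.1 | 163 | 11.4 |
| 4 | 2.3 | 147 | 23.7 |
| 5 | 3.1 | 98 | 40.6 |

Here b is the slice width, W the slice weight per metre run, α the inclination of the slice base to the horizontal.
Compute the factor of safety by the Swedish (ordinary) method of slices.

FS = 2.35

Ordinary method of slices: FS = Σ[c'·Δl_i + (W_i cosα_i)·tanφ'] / Σ W_i sinα_i, with Δl_i = b_i / cosα_i.
Slice 1: Δl = 2.2/cos(-6.9°) = 2.216 m; N'_1 = 50·cos(-6.9°) = 49.6; c'Δl = 14.18; W sinα = -6.0
Slice 2: Δl = 1.3/cos2.4° = 1.301 m; N'_2 = 70·cos2.4° = 69.9; c'Δl = 8.33; W sinα = 2.9
Slice 3: Δl = 2.1/cos11.4° = 2.142 m; N'_3 = 163·cos11.4° = 159.8; c'Δl = 13.71; W sinα = 32.2
Slice 4: Δl = 2.3/cos23.7° = 2.512 m; N'_4 = 147·cos23.7° = 134.6; c'Δl = 16.08; W sinα = 59.1
Slice 5: Δl = 3.1/cos40.6° = 4.083 m; N'_5 = 98·cos40.6° = 74.4; c'Δl = 26.13; W sinα = 63.8
Σc'Δl = 78.4 kN/m; ΣN' = 488.4 kN/m; ΣW sinα = 152.0 kN/m
Resisting = 78.4 + 488.4·tan29.7° = 78.4 + 278.6 = 357.0 kN/m
FS = 357.0 / 152.0 = 2.349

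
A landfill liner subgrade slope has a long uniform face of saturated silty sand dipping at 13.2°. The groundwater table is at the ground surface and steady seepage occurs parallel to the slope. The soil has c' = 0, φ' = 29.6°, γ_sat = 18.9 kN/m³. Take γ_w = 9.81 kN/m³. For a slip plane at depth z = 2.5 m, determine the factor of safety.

FS = 1.16

With seepage parallel to the slope and the water table at the surface, the effective normal stress on the slip plane uses the buoyant unit weight γ' = γ_sat − γ_w while the driving shear stress uses γ_sat:
FS = [c' + γ' z cos²β tanφ'] / [γ_sat z sinβ cosβ]
(For c' = 0 this reduces to FS = (γ'/γ_sat)·tanφ'/tanβ.)
γ' = 18.9 − 9.81 = 9.09 kN/m³
Numerator = 0.0 + 9.09·2.5·cos²13.2°·tan29.6° = 0.0 + 9.09·2.5·0.9479·0.5681 = 12.236 kPa
Denominator = 18.9·2.5·sin13.2°·cos13.2° = 18.9·2.5·0.2284·0.9736 = 10.505 kPa
FS = 12.236 / 10.505 = 1.165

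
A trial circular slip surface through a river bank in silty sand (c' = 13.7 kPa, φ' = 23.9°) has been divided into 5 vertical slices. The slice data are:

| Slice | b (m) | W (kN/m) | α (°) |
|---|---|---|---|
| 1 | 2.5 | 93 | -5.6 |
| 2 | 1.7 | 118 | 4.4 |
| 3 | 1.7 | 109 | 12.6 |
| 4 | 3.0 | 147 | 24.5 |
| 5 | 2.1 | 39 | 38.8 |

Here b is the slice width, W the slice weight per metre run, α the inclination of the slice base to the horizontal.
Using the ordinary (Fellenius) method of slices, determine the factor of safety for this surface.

FS = 3.45

Ordinary method of slices: FS = Σ[c'·Δl_i + (W_i cosα_i)·tanφ'] / Σ W_i sinα_i, with Δl_i = b_i / cosα_i.
Slice 1: Δl = 2.5/cos(-5.6°) = 2.512 m; N'_1 = 93·cos(-5.6°) = 92.6; c'Δl = 34.41; W sinα = -9.1
Slice 2: Δl = 1.7/cos4.4° = 1.705 m; N'_2 = 118·cos4.4° = 117.7; c'Δl = 23.36; W sinα = 9.1
Slice 3: Δl = 1.7/cos12.6° = 1.742 m; N'_3 = 109·cos12.6° = 106.4; c'Δl = 23.86; W sinα = 23.8
Slice 4: Δl = 3.0/cos24.5° = 3.297 m; N'_4 = 147·cos24.5° = 133.8; c'Δl = 45.17; W sinα = 61.0
Slice 5: Δl = 2.1/cos38.8° = 2.695 m; N'_5 = 39·cos38.8° = 30.4; c'Δl = 36.92; W sinα = 24.4
Σc'Δl = 163.7 kN/m; ΣN' = 480.7 kN/m; ΣW sinα = 109.2 kN/m
Resisting = 163.7 + 480.7·tan23.9° = 163.7 + 213.0 = 376.8 kN/m
FS = 376.8 / 109.2 = 3.452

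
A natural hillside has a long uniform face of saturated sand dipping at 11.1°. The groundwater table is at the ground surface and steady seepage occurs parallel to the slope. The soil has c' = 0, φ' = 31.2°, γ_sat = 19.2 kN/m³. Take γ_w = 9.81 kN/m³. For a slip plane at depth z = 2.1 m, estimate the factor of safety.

FS = 1.51

With seepage parallel to the slope and the water table at the surface, the effective normal stress on the slip plane uses the buoyant unit weight γ' = γ_sat − γ_w while the driving shear stress uses γ_sat:
FS = [c' + γ' z cos²β tanφ'] / [γ_sat z sinβ cosβ]
(For c' = 0 this reduces to FS = (γ'/γ_sat)·tanφ'/tanβ.)
γ' = 19.2 − 9.81 = 9.39 kN/m³
Numerator = 0.0 + 9.39·2.1·cos²11.1°·tan31.2° = 0.0 + 9.39·2.1·0.9629·0.6056 = 11.500 kPa
Denominator = 19.2·2.1·sin11.1°·cos11.1° = 19.2·2.1·0.1925·0.9813 = 7.617 kPa
FS = 11.500 / 7.617 = 1.510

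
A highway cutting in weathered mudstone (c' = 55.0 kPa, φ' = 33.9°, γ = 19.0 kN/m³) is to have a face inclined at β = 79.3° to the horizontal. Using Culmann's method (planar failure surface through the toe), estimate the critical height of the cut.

Culmann's analysis gives the critical failure plane at α_cr = (β + φ')/2 = (79.3 + 33.9)/2 = 56.6°, and the critical height
H_c = (4c'/γ) · sinβ cosφ' / [1 − cos(β − φ')]
    = (4·55.0/19.0) · sin79.3°·cos33.9° / [1 − cos(45.4°)]
    = 11.579 · 0.9826·0.8300 / [1 − 0.7022]
    = 11.579 · 0.8156 / 0.2978
    = 31.71 m

H_c = 31.71 m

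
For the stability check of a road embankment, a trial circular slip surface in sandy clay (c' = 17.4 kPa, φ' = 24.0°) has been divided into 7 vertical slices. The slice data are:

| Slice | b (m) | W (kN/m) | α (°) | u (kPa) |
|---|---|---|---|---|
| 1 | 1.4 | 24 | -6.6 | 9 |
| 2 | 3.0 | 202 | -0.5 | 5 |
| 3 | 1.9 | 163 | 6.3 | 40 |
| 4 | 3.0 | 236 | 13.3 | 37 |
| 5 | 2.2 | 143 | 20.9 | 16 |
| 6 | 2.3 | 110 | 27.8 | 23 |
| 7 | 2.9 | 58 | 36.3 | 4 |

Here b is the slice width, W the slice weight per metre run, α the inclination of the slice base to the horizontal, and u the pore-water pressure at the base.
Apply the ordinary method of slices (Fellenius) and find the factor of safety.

FS = 2.76

Ordinary method of slices: FS = Σ[c'·Δl_i + (W_i cosα_i − u_i·Δl_i)·tanφ'] / Σ W_i sinα_i, with Δl_i = b_i / cosα_i.
Slice 1: Δl = 1.4/cos(-6.6°) = 1.409 m; N'_1 = 24·cos(-6.6°) − 9·1.409 = 11.2; c'Δl = 24.52; W sinα = -2.8
Slice 2: Δl = 3.0/cos(-0.5°) = 3.000 m; N'_2 = 202·cos(-0.5°) − 5·3.000 = 187.0; c'Δl = 52.20; W sinα = -1.8
Slice 3: Δl = 1.9/cos6.3° = 1.912 m; N'_3 = 163·cos6.3° − 40·1.912 = 85.6; c'Δl = 33.26; W sinα = 17.9
Slice 4: Δl = 3.0/cos13.3° = 3.083 m; N'_4 = 236·cos13.3° − 37·3.083 = 115.6; c'Δl = 53.64; W sinα = 54.3
Slice 5: Δl = 2.2/cos20.9° = 2.355 m; N'_5 = 143·cos20.9° − 16·2.355 = 95.9; c'Δl = 40.98; W sinα = 51.0
Slice 6: Δl = 2.3/cos27.8° = 2.600 m; N'_6 = 110·cos27.8° − 23·2.600 = 37.5; c'Δl = 45.24; W sinα = 51.3
Slice 7: Δl = 2.9/cos36.3° = 3.598 m; N'_7 = 58·cos36.3° − 4·3.598 = 32.4; c'Δl = 62.61; W sinα = 34.3
Σc'Δl = 312.5 kN/m; ΣN' = 565.1 kN/m; ΣW sinα = 204.3 kN/m
Resisting = 312.5 + 565.1·tan24.0° = 312.5 + 251.6 = 564.0 kN/m
FS = 564.0 / 204.3 = 2.761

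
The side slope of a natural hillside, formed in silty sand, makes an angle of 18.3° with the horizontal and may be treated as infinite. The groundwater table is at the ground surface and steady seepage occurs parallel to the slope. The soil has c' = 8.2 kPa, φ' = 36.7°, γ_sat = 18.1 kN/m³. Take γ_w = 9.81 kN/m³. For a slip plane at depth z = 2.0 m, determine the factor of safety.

With seepage parallel to the slope and the water table at the surface, the effective normal stress on the slip plane uses the buoyant unit weight γ' = γ_sat − γ_w while the driving shear stress uses γ_sat:
FS = [c' + γ' z cos²β tanφ'] / [γ_sat z sinβ cosβ]
γ' = 18.1 − 9.81 = 8.29 kN/m³
Numerator = 8.2 + 8.29·2.0·cos²18.3°·tan36.7° = 8.2 + 8.29·2.0·0.9014·0.7454 = 19.340 kPa
Denominator = 18.1·2.0·sin18.3°·cos18.3° = 18.1·2.0·0.3140·0.9494 = 10.792 kPa
FS = 19.340 / 10.792 = 1.792

FS = 1.79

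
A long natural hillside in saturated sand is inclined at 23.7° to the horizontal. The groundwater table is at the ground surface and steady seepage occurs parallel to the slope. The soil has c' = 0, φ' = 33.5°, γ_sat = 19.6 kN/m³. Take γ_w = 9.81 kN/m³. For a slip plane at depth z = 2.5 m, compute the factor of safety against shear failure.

With seepage parallel to the slope and the water table at the surface, the effective normal stress on the slip plane uses the buoyant unit weight γ' = γ_sat − γ_w while the driving shear stress uses γ_sat:
FS = [c' + γ' z cos²β tanφ'] / [γ_sat z sinβ cosβ]
(For c' = 0 this reduces to FS = (γ'/γ_sat)·tanφ'/tanβ.)
γ' = 19.6 − 9.81 = 9.79 kN/m³
Numerator = 0.0 + 9.79·2.5·cos²23.7°·tan33.5° = 0.0 + 9.79·2.5·0.8384·0.6619 = 13.582 kPa
Denominator = 19.6·2.5·sin23.7°·cos23.7° = 19.6·2.5·0.4019·0.9157 = 18.034 kPa
FS = 13.582 / 18.034 = 0.753

FS = 0.75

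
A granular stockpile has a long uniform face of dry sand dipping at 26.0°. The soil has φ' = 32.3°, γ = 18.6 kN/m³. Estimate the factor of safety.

For a dry cohesionless infinite slope the factor of safety is FS = tanφ' / tanβ.
FS = tan32.3° / tan26.0° = 0.6322 / 0.4877 = 1.296

FS = 1.30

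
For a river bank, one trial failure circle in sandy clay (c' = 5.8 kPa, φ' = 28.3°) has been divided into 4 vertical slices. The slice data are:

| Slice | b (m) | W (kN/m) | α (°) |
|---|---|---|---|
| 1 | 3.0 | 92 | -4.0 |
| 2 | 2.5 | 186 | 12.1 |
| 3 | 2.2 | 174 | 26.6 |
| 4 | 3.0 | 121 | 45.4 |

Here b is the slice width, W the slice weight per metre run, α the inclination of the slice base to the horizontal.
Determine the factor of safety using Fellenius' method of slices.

Ordinary method of slices: FS = Σ[c'·Δl_i + (W_i cosα_i)·tanφ'] / Σ W_i sinα_i, with Δl_i = b_i / cosα_i.
Slice 1: Δl = 3.0/cos(-4.0°) = 3.007 m; N'_1 = 92·cos(-4.0°) = 91.8; c'Δl = 17.44; W sinα = -6.4
Slice 2: Δl = 2.5/cos12.1° = 2.557 m; N'_2 = 186·cos12.1° = 181.9; c'Δl = 14.83; W sinα = 39.0
Slice 3: Δl = 2.2/cos26.6° = 2.460 m; N'_3 = 174·cos26.6° = 155.6; c'Δl = 14.27; W sinα = 77.9
Slice 4: Δl = 3.0/cos45.4° = 4.273 m; N'_4 = 121·cos45.4° = 85.0; c'Δl = 24.78; W sinα = 86.2
Σc'Δl = 71.3 kN/m; ΣN' = 514.2 kN/m; ΣW sinα = 196.6 kN/m
Resisting = 71.3 + 514.2·tan28.3° = 71.3 + 276.9 = 348.2 kN/m
FS = 348.2 / 196.6 = 1.771

FS = 1.77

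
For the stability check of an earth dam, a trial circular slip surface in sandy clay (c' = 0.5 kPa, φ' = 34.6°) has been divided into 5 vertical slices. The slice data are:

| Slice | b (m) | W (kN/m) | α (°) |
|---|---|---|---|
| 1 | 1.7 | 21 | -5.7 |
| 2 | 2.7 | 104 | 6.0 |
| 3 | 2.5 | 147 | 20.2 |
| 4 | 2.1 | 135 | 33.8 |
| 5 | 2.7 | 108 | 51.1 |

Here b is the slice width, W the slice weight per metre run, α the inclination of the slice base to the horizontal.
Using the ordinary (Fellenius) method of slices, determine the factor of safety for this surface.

Ordinary method of slices: FS = Σ[c'·Δl_i + (W_i cosα_i)·tanφ'] / Σ W_i sinα_i, with Δl_i = b_i / cosα_i.
Slice 1: Δl = 1.7/cos(-5.7°) = 1.708 m; N'_1 = 21·cos(-5.7°) = 20.9; c'Δl = 0.85; W sinα = -2.1
Slice 2: Δl = 2.7/cos6.0° = 2.715 m; N'_2 = 104·cos6.0° = 103.4; c'Δl = 1.36; W sinα = 10.9
Slice 3: Δl = 2.5/cos20.2° = 2.664 m; N'_3 = 147·cos20.2° = 138.0; c'Δl = 1.33; W sinα = 50.8
Slice 4: Δl = 2.1/cos33.8° = 2.527 m; N'_4 = 135·cos33.8° = 112.2; c'Δl = 1.26; W sinα = 75.1
Slice 5: Δl = 2.7/cos51.1° = 4.300 m; N'_5 = 108·cos51.1° = 67.8; c'Δl = 2.15; W sinα = 84.1
Σc'Δl = 7.0 kN/m; ΣN' = 442.3 kN/m; ΣW sinα = 218.7 kN/m
Resisting = 7.0 + 442.3·tan34.6° = 7.0 + 305.1 = 312.1 kN/m
FS = 312.1 / 218.7 = 1.427

FS = 1.43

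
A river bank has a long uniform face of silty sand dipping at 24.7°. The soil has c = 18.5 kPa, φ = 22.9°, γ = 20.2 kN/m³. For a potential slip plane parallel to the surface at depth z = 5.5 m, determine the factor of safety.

For an infinite slope with a slip plane parallel to the surface (no pore pressure): FS = [c + γz cos²β tanφ] / [γz sinβ cosβ].
γz = 20.2·5.5 = 111.10 kN/m²
Numerator = 18.5 + 111.10·cos²24.7°·tan22.9° = 18.5 + 111.10·0.8254·0.4224 = 57.236 kPa
Denominator = 111.10·sin24.7°·cos24.7° = 111.10·0.4179·0.9085 = 42.178 kPa
FS = 57.236 / 42.178 = 1.357

FS = 1.36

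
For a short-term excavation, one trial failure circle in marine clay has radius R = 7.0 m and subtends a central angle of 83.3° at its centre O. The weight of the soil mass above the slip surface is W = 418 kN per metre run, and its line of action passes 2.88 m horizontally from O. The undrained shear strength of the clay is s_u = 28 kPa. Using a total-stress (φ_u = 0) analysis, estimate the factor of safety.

FS = 1.66

Taking moments about the centre O, the resisting moment is provided by the undrained shear strength acting along the arc:
Arc length L_a = R·θ = 7.0·(83.3°·π/180) = 7.0·1.4539 = 10.18 m
M_R = s_u·L_a·R = 28·10.18·7.0 = 1994.7 kN·m/m
M_D = W·d = 418·2.88 = 1203.8 kN·m/m
FS = M_R / M_D = 1994.7 / 1203.8 = 1.657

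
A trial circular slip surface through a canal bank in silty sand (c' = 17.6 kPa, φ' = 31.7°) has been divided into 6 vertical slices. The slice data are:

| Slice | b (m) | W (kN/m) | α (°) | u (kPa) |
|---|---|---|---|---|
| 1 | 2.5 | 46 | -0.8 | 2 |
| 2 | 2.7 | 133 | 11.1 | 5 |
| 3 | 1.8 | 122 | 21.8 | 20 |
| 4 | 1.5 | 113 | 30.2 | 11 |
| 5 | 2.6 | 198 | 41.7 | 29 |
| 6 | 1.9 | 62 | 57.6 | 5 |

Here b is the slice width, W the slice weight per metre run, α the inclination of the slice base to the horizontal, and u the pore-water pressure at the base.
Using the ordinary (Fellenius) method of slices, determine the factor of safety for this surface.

FS = 1.64

Ordinary method of slices: FS = Σ[c'·Δl_i + (W_i cosα_i − u_i·Δl_i)·tanφ'] / Σ W_i sinα_i, with Δl_i = b_i / cosα_i.
Slice 1: Δl = 2.5/cos(-0.8°) = 2.500 m; N'_1 = 46·cos(-0.8°) − 2·2.500 = 41.0; c'Δl = 44.00; W sinα = -0.6
Slice 2: Δl = 2.7/cos11.1° = 2.751 m; N'_2 = 133·cos11.1° − 5·2.751 = 116.8; c'Δl = 48.43; W sinα = 25.6
Slice 3: Δl = 1.8/cos21.8° = 1.939 m; N'_3 = 122·cos21.8° − 20·1.939 = 74.5; c'Δl = 34.12; W sinα = 45.3
Slice 4: Δl = 1.5/cos30.2° = 1.736 m; N'_4 = 113·cos30.2° − 11·1.736 = 78.6; c'Δl = 30.55; W sinα = 56.8
Slice 5: Δl = 2.6/cos41.7° = 3.482 m; N'_5 = 198·cos41.7° − 29·3.482 = 46.8; c'Δl = 61.29; W sinα = 131.7
Slice 6: Δl = 1.9/cos57.6° = 3.546 m; N'_6 = 62·cos57.6° − 5·3.546 = 15.5; c'Δl = 62.41; W sinα = 52.3
Σc'Δl = 280.8 kN/m; ΣN' = 373.2 kN/m; ΣW sinα = 311.2 kN/m
Resisting = 280.8 + 373.2·tan31.7° = 280.8 + 230.5 = 511.3 kN/m
FS = 511.3 / 311.2 = 1.643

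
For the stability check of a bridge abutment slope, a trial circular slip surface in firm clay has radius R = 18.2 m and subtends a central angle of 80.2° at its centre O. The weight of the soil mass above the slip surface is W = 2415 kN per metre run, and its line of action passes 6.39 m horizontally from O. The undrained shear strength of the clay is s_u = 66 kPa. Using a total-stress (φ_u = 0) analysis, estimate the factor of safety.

FS = 1.98

Taking moments about the centre O, the resisting moment is provided by the undrained shear strength acting along the arc:
Arc length L_a = R·θ = 18.2·(80.2°·π/180) = 18.2·1.3998 = 25.48 m
M_R = s_u·L_a·R = 66·25.48·18.2 = 30601.2 kN·m/m
M_D = W·d = 2415·6.39 = 15431.8 kN·m/m
FS = M_R / M_D = 30601.2 / 15431.8 = 1.983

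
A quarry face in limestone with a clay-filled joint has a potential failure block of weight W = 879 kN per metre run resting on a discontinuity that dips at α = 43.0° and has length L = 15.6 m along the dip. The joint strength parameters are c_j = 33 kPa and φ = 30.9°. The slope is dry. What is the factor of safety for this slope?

Resolving the block weight along and normal to the plane and applying the Mohr–Coulomb strength on the joint:
N' = W cosα = 879·cos43.0° = 642.9 kN/m
Driving force T = W sinα = 879·sin43.0° = 599.5 kN/m
Resisting force R = c_j·L + N'·tanφ = 33·15.6 + 642.9·tan30.9° = 514.8 + 384.7 = 899.5 kN/m
FS = R / T = 899.5 / 599.5 = 1.501

FS = 1.50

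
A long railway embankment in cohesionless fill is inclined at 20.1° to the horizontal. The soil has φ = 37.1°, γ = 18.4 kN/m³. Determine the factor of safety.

FS = 2.07

For a dry cohesionless infinite slope the factor of safety is FS = tanφ / tanβ.
FS = tan37.1° / tan20.1° = 0.7563 / 0.3659 = 2.067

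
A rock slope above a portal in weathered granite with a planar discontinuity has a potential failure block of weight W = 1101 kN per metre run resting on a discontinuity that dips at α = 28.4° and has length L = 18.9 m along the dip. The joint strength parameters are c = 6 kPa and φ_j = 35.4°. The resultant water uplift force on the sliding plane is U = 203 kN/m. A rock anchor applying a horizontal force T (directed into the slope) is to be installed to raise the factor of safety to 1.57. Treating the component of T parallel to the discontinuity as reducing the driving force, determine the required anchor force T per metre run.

T = 96 kN/m

Resolving forces along and normal to the sliding plane, with the horizontal anchor force T adding T·sinα to the effective normal force and T·cosα acting up the plane against the driving force:
FS = [cL + (W cosα − U + T sinα) tanφ_j] / [W sinα − T cosα]
Without the anchor: N' = 765.5 kN/m, driving T_d = 523.7 kN/m, resisting R = 6·18.9 + 765.5·tan35.4° = 657.4 kN/m, FS = 1.26.
Setting FS = 1.57 and solving for T:
1.57·(523.7 − T cos28.4°) = 657.4 + T sin28.4°·tan35.4°
T·(sin28.4°·tan35.4° + 1.57·cos28.4°) = 1.57·523.7 − 657.4
T·(0.4756·0.7107 + 1.57·0.8796) = 822.1 − 657.4 = 164.7
T·1.7191 = 164.7
T = 95.8 kN/m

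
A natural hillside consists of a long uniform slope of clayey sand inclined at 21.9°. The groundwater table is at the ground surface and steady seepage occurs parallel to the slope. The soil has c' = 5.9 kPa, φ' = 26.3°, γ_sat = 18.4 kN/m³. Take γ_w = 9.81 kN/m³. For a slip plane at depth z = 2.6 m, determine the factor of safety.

FS = 0.93

With seepage parallel to the slope and the water table at the surface, the effective normal stress on the slip plane uses the buoyant unit weight γ' = γ_sat − γ_w while the driving shear stress uses γ_sat:
FS = [c' + γ' z cos²β tanφ'] / [γ_sat z sinβ cosβ]
γ' = 18.4 − 9.81 = 8.59 kN/m³
Numerator = 5.9 + 8.59·2.6·cos²21.9°·tan26.3° = 5.9 + 8.59·2.6·0.8609·0.4942 = 15.403 kPa
Denominator = 18.4·2.6·sin21.9°·cos21.9° = 18.4·2.6·0.3730·0.9278 = 16.556 kPa
FS = 15.403 / 16.556 = 0.930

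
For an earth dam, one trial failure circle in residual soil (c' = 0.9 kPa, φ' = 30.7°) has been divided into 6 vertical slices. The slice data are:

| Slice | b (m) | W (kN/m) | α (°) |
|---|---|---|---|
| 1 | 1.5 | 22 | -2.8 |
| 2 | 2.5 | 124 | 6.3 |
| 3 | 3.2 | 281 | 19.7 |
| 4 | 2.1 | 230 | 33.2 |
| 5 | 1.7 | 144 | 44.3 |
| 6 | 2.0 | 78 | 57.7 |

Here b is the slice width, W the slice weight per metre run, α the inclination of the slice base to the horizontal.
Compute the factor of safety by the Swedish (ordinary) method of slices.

Ordinary method of slices: FS = Σ[c'·Δl_i + (W_i cosα_i)·tanφ'] / Σ W_i sinα_i, with Δl_i = b_i / cosα_i.
Slice 1: Δl = 1.5/cos(-2.8°) = 1.502 m; N'_1 = 22·cos(-2.8°) = 22.0; c'Δl = 1.35; W sinα = -1.1
Slice 2: Δl = 2.5/cos6.3° = 2.515 m; N'_2 = 124·cos6.3° = 123.3; c'Δl = 2.26; W sinα = 13.6
Slice 3: Δl = 3.2/cos19.7° = 3.399 m; N'_3 = 281·cos19.7° = 264.6; c'Δl = 3.06; W sinα = 94.7
Slice 4: Δl = 2.1/cos33.2° = 2.510 m; N'_4 = 230·cos33.2° = 192.5; c'Δl = 2.26; W sinα = 125.9
Slice 5: Δl = 1.7/cos44.3° = 2.375 m; N'_5 = 144·cos44.3° = 103.1; c'Δl = 2.14; W sinα = 100.6
Slice 6: Δl = 2.0/cos57.7° = 3.743 m; N'_6 = 78·cos57.7° = 41.7; c'Δl = 3.37; W sinα = 65.9
Σc'Δl = 14.4 kN/m; ΣN' = 747.0 kN/m; ΣW sinα = 399.7 kN/m
Resisting = 14.4 + 747.0·tan30.7° = 14.4 + 443.5 = 458.0 kN/m
FS = 458.0 / 399.7 = 1.146

FS = 1.15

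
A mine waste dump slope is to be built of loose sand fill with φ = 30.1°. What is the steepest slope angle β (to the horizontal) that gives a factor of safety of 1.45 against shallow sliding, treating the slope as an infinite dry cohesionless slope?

β = 21.8°

For an infinite dry cohesionless slope FS = tanφ/tanβ, so tanβ = tanφ / FS.
tanβ = tan30.1° / 1.45 = 0.5797 / 1.45 = 0.3998
β = arctan(0.3998) = 21.79°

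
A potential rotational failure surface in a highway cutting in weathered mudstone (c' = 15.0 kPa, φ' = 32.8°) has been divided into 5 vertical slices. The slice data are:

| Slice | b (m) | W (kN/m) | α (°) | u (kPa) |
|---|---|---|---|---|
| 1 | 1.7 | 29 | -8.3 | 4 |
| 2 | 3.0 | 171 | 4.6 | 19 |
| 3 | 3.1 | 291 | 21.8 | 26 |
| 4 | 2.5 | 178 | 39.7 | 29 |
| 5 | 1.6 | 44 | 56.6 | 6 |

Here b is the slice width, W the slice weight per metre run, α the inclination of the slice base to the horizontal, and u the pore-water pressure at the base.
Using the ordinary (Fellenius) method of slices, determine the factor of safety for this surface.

FS = 1.68

Ordinary method of slices: FS = Σ[c'·Δl_i + (W_i cosα_i − u_i·Δl_i)·tanφ'] / Σ W_i sinα_i, with Δl_i = b_i / cosα_i.
Slice 1: Δl = 1.7/cos(-8.3°) = 1.718 m; N'_1 = 29·cos(-8.3°) − 4·1.718 = 21.8; c'Δl = 25.77; W sinα = -4.2
Slice 2: Δl = 3.0/cos4.6° = 3.010 m; N'_2 = 171·cos4.6° − 19·3.010 = 113.3; c'Δl = 45.15; W sinα = 13.7
Slice 3: Δl = 3.1/cos21.8° = 3.339 m; N'_3 = 291·cos21.8° − 26·3.339 = 183.4; c'Δl = 50.08; W sinα = 108.1
Slice 4: Δl = 2.5/cos39.7° = 3.249 m; N'_4 = 178·cos39.7° − 29·3.249 = 42.7; c'Δl = 48.74; W sinα = 113.7
Slice 5: Δl = 1.6/cos56.6° = 2.907 m; N'_5 = 44·cos56.6° − 6·2.907 = 6.8; c'Δl = 43.60; W sinα = 36.7
Σc'Δl = 213.3 kN/m; ΣN' = 368.0 kN/m; ΣW sinα = 268.0 kN/m
Resisting = 213.3 + 368.0·tan32.8° = 213.3 + 237.1 = 450.5 kN/m
FS = 450.5 / 268.0 = 1.681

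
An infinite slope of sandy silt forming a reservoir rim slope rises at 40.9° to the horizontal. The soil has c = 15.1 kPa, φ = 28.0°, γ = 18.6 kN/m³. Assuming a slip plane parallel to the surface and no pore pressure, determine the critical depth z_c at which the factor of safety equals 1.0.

z_c = 4.25 m

Setting FS = 1.00 in FS = [c + γz cos²β tanφ] / [γz sinβ cosβ] and solving for z:
z = c / [γ cosβ (FS·sinβ − cosβ·tanφ)]
  = 15.1 / [18.6·cos40.9°·(1.00·sin40.9° − cos40.9°·tan28.0°)]
  = 15.1 / [18.6·0.7559·(1.00·0.6547 − 0.7559·0.5317)]
  = 15.1 / 3.5547 = 4.248 m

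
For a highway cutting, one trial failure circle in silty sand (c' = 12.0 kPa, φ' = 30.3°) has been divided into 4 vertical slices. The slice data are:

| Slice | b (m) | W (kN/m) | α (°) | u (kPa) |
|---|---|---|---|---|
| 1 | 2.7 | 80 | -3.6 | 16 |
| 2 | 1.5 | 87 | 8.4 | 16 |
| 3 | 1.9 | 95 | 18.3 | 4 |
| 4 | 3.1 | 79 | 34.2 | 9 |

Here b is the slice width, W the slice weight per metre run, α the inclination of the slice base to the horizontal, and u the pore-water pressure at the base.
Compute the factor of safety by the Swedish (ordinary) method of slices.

FS = 2.97

Ordinary method of slices: FS = Σ[c'·Δl_i + (W_i cosα_i − u_i·Δl_i)·tanφ'] / Σ W_i sinα_i, with Δl_i = b_i / cosα_i.
Slice 1: Δl = 2.7/cos(-3.6°) = 2.705 m; N'_1 = 80·cos(-3.6°) − 16·2.705 = 36.6; c'Δl = 32.46; W sinα = -5.0
Slice 2: Δl = 1.5/cos8.4° = 1.516 m; N'_2 = 87·cos8.4° − 16·1.516 = 61.8; c'Δl = 18.20; W sinα = 12.7
Slice 3: Δl = 1.9/cos18.3° = 2.001 m; N'_3 = 95·cos18.3° − 4·2.001 = 82.2; c'Δl = 24.01; W sinα = 29.8
Slice 4: Δl = 3.1/cos34.2° = 3.748 m; N'_4 = 79·cos34.2° − 9·3.748 = 31.6; c'Δl = 44.98; W sinα = 44.4
Σc'Δl = 119.7 kN/m; ΣN' = 212.2 kN/m; ΣW sinα = 81.9 kN/m
Resisting = 119.7 + 212.2·tan30.3° = 119.7 + 124.0 = 243.6 kN/m
FS = 243.6 / 81.9 = 2.974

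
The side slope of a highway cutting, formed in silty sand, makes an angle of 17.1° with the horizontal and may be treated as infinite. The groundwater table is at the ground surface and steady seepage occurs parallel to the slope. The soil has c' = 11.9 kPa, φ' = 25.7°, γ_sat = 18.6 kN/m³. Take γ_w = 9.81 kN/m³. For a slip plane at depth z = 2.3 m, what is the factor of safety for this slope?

FS = 1.73

With seepage parallel to the slope and the water table at the surface, the effective normal stress on the slip plane uses the buoyant unit weight γ' = γ_sat − γ_w while the driving shear stress uses γ_sat:
FS = [c' + γ' z cos²β tanφ'] / [γ_sat z sinβ cosβ]
γ' = 18.6 − 9.81 = 8.79 kN/m³
Numerator = 11.9 + 8.79·2.3·cos²17.1°·tan25.7° = 11.9 + 8.79·2.3·0.9135·0.4813 = 20.789 kPa
Denominator = 18.6·2.3·sin17.1°·cos17.1° = 18.6·2.3·0.2940·0.9558 = 12.023 kPa
FS = 20.789 / 12.023 = 1.729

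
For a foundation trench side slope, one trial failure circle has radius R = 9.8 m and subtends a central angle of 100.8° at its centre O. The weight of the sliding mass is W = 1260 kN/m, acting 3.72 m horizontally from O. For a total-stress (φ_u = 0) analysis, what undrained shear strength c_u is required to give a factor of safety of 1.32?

c_u = 36.6 kPa

FS = c_u·L_a·R / (W·d), so c_u = FS·W·d / (L_a·R).
Arc length L_a = R·θ = 9.8·(100.8°·π/180) = 9.8·1.7593 = 17.24 m
c_u = 1.32·1260·3.72 / (17.24·9.8) = 6187.1 / 168.96 = 36.62 kPa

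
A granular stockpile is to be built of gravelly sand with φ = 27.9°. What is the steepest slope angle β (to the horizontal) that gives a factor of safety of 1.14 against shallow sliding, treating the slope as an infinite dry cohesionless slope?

For an infinite dry cohesionless slope FS = tanφ/tanβ, so tanβ = tanφ / FS.
tanβ = tan27.9° / 1.14 = 0.5295 / 1.14 = 0.4644
β = arctan(0.4644) = 24.91°

β = 24.9°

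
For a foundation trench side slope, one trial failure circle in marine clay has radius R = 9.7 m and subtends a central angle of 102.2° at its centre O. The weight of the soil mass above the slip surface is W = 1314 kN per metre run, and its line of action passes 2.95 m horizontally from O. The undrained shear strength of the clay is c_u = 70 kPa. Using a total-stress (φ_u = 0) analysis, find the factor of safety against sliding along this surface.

FS = 3.03

Taking moments about the centre O, the resisting moment is provided by the undrained shear strength acting along the arc:
Arc length L_a = R·θ = 9.7·(102.2°·π/180) = 9.7·1.7837 = 17.30 m
M_R = c_u·L_a·R = 70·17.30·9.7 = 11748.2 kN·m/m
M_D = W·d = 1314·2.95 = 3876.3 kN·m/m
FS = M_R / M_D = 11748.2 / 3876.3 = 3.031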